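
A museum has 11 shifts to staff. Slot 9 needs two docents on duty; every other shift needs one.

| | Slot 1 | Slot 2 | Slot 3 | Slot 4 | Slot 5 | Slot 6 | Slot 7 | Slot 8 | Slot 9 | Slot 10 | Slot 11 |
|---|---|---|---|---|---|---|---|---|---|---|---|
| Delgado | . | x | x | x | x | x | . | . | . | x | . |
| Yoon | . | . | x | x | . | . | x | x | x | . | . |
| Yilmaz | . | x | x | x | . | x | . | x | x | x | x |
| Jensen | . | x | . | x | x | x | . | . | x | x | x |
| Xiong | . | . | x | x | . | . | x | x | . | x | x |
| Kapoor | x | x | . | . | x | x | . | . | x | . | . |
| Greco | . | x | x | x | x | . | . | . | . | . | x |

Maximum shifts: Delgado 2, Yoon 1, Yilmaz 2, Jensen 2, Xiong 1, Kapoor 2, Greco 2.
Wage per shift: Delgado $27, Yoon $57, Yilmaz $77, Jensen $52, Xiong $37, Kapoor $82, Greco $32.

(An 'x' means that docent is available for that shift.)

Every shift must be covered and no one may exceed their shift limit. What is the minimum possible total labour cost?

$634

Slot 1 can only be covered by Kapoor, so that assignment is forced.
Picking the cheapest available docent for each shift independently would cost $459, but that ignores the shift limits.
An optimal schedule: Slot 1→Kapoor, Slot 2→Greco, Slot 3→Xiong, Slot 4→Greco, Slot 5→Delgado, Slot 6→Delgado, Slot 7→Yoon, Slot 8→Yilmaz, Slot 9→Jensen+Kapoor, Slot 10→Yilmaz, Slot 11→Jensen.
Total: 82 + 32 + 37 + 32 + 27 + 27 + 57 + 77 + 52 + 82 + 77 + 52 = $634.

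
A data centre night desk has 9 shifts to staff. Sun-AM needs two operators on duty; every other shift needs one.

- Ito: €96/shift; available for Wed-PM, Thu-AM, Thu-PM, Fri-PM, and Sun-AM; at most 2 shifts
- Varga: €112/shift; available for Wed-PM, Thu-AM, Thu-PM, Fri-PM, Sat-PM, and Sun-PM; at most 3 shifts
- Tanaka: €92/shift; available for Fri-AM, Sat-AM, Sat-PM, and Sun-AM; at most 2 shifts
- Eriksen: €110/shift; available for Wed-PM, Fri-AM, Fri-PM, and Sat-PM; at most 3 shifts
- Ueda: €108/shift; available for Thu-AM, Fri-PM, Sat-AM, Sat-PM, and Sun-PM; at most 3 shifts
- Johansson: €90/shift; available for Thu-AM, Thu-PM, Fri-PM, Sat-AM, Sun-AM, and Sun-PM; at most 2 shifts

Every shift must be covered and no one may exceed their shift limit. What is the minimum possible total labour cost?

Picking the cheapest available operator for each shift independently would cost €912, but that ignores the shift limits.
An optimal schedule: Wed-PM→Ito, Thu-AM→Ueda, Thu-PM→Johansson, Fri-AM→Tanaka, Fri-PM→Eriksen, Sat-AM→Johansson, Sat-PM→Ueda, Sun-AM→Tanaka+Ito, Sun-PM→Ueda.
Total: 96 + 108 + 90 + 92 + 110 + 90 + 108 + 92 + 96 + 108 = €990.

€990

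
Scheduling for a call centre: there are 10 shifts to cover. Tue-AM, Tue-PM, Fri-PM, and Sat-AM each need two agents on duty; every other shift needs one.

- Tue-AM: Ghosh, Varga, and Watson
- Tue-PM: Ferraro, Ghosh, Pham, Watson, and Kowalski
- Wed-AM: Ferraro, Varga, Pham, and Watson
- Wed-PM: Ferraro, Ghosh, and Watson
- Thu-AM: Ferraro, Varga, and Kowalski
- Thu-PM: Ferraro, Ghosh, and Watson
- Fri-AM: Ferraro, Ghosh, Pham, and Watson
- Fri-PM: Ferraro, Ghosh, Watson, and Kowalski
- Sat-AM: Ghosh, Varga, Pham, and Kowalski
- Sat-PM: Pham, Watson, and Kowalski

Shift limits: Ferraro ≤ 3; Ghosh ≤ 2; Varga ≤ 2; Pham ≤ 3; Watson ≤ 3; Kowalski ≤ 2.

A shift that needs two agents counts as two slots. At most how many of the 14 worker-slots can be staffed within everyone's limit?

14

Total capacity across all agents is 3+2+2+3+3+2 = 15, and 14 slots are needed, so at most 14 can be filled.
An assignment achieving 14: Tue-AM→Ghosh+Varga, Tue-PM→Pham+Watson, Wed-AM→Varga, Wed-PM→Ferraro, Thu-AM→Ferraro, Thu-PM→Ferraro, Fri-AM→Ghosh, Fri-PM→Watson+Kowalski, Sat-AM→Pham+Kowalski, Sat-PM→Pham.
Loads: Ferraro 3/3, Ghosh 2/2, Varga 2/2, Pham 3/3, Watson 2/3, Kowalski 2/2.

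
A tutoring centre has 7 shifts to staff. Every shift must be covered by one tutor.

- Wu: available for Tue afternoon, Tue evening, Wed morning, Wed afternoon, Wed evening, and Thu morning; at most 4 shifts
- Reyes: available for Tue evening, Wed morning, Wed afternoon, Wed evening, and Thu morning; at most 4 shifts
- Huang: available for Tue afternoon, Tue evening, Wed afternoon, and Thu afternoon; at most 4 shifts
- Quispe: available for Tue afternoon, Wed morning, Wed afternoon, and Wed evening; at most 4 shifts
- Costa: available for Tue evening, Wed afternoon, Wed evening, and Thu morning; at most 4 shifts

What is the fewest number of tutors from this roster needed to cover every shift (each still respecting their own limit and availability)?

2

7 slots to fill and no one can take more than 4, so at least ⌈7/4⌉ = 2 tutors are needed.
Wu and Huang alone can cover everything: Tue afternoon→Wu, Tue evening→Huang, Wed morning→Wu, Wed afternoon→Huang, Wed evening→Wu, Thu morning→Wu, Thu afternoon→Huang.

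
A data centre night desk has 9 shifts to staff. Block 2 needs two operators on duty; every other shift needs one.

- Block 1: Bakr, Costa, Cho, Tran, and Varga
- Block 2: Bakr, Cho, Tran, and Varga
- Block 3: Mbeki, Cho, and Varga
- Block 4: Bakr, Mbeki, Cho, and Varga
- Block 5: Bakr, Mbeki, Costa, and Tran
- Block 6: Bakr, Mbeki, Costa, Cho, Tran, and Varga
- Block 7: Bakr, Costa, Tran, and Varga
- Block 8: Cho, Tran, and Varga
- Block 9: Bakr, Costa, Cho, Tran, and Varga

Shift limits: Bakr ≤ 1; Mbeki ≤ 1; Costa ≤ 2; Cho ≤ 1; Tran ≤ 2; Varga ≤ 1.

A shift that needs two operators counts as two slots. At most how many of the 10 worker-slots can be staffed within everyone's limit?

Total capacity across all operators is 1+1+2+1+2+1 = 8, and 10 slots are needed, so at most 8 can be filled.
An assignment achieving 8: Block 1→Tran, Block 2→Bakr+Tran, Block 3→Mbeki, Block 4→Varga, Block 5→Costa, Block 7→Costa, Block 8→Cho.
Loads: Bakr 1/1, Mbeki 1/1, Costa 2/2, Cho 1/1, Tran 2/2, Varga 1/1.

8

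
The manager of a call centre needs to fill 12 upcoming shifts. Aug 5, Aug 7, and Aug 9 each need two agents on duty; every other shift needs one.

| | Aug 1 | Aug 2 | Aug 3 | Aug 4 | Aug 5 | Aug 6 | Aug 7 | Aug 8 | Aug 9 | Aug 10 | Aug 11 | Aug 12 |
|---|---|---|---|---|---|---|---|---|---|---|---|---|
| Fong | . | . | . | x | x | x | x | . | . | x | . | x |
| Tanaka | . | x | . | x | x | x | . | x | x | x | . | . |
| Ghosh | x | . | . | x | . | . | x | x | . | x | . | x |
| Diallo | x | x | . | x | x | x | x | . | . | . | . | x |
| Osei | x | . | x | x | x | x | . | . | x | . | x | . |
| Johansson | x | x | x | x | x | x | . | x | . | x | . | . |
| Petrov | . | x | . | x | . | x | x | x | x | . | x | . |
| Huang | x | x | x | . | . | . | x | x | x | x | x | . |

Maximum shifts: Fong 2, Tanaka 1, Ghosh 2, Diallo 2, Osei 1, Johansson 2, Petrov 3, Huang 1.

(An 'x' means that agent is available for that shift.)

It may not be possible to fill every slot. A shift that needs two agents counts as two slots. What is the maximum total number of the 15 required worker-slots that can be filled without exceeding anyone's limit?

14

Total capacity across all agents is 2+1+2+2+1+2+3+1 = 14, and 15 slots are needed, so at most 14 can be filled.
An assignment achieving 14: Aug 1→Ghosh, Aug 2→Diallo, Aug 3→Osei, Aug 5→Fong+Diallo, Aug 6→Johansson, Aug 7→Ghosh+Petrov, Aug 8→Johansson, Aug 9→Tanaka+Petrov, Aug 10→Huang, Aug 11→Petrov, Aug 12→Fong.
Loads: Fong 2/2, Tanaka 1/1, Ghosh 2/2, Diallo 2/2, Osei 1/1, Johansson 2/2, Petrov 3/3, Huang 1/1.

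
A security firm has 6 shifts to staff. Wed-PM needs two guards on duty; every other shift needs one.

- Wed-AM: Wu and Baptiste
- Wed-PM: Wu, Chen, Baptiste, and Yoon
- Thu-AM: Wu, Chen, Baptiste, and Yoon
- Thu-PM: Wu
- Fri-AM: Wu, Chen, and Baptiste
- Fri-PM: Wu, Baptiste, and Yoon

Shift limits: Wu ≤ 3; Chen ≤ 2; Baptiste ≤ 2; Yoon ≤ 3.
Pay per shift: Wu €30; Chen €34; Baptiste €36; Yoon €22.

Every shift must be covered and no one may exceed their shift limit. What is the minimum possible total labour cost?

€190

Thu-PM can only be covered by Wu, so that assignment is forced.
Picking the cheapest available guard for each shift independently would cost €186, but that ignores the shift limits.
An optimal schedule: Wed-AM→Wu, Wed-PM→Yoon+Chen, Thu-AM→Yoon, Thu-PM→Wu, Fri-AM→Wu, Fri-PM→Yoon.
Total: 30 + 22 + 34 + 22 + 30 + 30 + 22 = €190.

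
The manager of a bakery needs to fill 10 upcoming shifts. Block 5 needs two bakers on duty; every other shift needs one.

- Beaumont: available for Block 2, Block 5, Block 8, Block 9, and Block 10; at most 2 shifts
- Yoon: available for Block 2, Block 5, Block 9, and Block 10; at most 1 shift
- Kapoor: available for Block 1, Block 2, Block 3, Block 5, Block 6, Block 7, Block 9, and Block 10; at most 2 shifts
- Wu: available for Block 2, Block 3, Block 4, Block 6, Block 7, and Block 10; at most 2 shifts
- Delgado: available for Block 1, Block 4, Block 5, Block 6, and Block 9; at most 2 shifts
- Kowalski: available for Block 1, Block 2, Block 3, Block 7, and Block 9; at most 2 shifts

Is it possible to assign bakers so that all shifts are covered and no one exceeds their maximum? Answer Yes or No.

Block 8 can only be covered by Beaumont, so that assignment is forced.
One valid schedule: Block 1→Kapoor, Block 2→Kowalski, Block 3→Kapoor, Block 4→Wu, Block 5→Yoon+Delgado, Block 6→Wu, Block 7→Kowalski, Block 8→Beaumont, Block 9→Delgado, Block 10→Beaumont.
Loads: Beaumont 2/2, Yoon 1/1, Kapoor 2/2, Wu 2/2, Delgado 2/2, Kowalski 2/2 — all within limits.

Yes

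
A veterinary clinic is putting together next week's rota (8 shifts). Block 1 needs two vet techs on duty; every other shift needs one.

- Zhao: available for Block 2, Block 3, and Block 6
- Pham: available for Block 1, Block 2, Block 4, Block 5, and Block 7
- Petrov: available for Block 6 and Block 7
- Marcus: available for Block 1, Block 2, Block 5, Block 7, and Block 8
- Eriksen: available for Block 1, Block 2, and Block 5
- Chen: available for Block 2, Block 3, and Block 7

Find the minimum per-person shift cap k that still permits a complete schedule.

With 6 vet techs and 9 worker-slots to fill, someone must work at least ⌈9/6⌉ = 2 shifts, so k ≥ 2.
k = 2 works: Block 1→Pham+Marcus, Block 2→Eriksen, Block 3→Zhao, Block 4→Pham, Block 5→Eriksen, Block 6→Zhao, Block 7→Petrov, Block 8→Marcus.
Loads: Zhao 2, Pham 2, Petrov 1, Marcus 2, Eriksen 2, Chen 0 — all ≤ 2.

2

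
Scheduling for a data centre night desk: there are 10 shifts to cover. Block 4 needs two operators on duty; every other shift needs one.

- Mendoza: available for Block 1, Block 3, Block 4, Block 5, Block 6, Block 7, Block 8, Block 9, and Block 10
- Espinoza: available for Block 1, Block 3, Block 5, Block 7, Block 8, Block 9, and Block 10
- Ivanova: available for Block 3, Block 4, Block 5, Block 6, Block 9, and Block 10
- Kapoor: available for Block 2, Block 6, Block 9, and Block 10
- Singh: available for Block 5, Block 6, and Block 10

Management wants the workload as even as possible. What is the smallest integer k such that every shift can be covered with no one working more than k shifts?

3

With 5 operators and 11 worker-slots to fill, someone must work at least ⌈11/5⌉ = 3 shifts, so k ≥ 3.
k = 3 works: Block 1→Mendoza, Block 2→Kapoor, Block 3→Espinoza, Block 4→Mendoza+Ivanova, Block 5→Espinoza, Block 6→Ivanova, Block 7→Mendoza, Block 8→Espinoza, Block 9→Ivanova, Block 10→Kapoor.
Loads: Mendoza 3, Espinoza 3, Ivanova 3, Kapoor 2, Singh 0 — all ≤ 3.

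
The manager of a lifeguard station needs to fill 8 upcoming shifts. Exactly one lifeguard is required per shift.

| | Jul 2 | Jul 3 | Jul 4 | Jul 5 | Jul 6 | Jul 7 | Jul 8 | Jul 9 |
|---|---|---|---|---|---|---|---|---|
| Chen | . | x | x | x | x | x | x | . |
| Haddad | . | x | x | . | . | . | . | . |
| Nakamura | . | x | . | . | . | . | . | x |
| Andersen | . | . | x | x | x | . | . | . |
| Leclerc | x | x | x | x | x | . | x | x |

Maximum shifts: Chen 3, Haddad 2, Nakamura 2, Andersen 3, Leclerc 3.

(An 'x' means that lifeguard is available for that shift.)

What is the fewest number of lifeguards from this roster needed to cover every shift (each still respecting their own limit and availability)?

8 slots to fill and no one can take more than 3, so at least ⌈8/3⌉ = 3 lifeguards are needed.
Chen, Haddad, and Leclerc alone can cover everything: Jul 2→Leclerc, Jul 3→Haddad, Jul 4→Haddad, Jul 5→Chen, Jul 6→Chen, Jul 7→Chen, Jul 8→Leclerc, Jul 9→Leclerc.

3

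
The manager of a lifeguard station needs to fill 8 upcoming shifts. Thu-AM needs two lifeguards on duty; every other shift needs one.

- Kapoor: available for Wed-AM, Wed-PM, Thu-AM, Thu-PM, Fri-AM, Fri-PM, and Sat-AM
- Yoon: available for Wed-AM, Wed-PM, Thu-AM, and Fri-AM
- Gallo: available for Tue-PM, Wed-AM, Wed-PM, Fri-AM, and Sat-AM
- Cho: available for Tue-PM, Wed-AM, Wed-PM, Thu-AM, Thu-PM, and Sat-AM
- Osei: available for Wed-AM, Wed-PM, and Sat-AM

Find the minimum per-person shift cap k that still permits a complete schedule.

With 5 lifeguards and 9 worker-slots to fill, someone must work at least ⌈9/5⌉ = 2 shifts, so k ≥ 2.
k = 2 works: Tue-PM→Gallo, Wed-AM→Cho, Wed-PM→Osei, Thu-AM→Yoon+Cho, Thu-PM→Kapoor, Fri-AM→Yoon, Fri-PM→Kapoor, Sat-AM→Gallo.
Loads: Kapoor 2, Yoon 2, Gallo 2, Cho 2, Osei 1 — all ≤ 2.

2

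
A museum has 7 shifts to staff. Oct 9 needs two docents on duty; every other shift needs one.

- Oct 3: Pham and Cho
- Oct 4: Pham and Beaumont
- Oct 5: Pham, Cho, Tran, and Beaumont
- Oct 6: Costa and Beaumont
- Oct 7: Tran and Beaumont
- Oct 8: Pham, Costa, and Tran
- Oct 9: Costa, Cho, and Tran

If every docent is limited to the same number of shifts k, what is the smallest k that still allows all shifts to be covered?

With 5 docents and 8 worker-slots to fill, someone must work at least ⌈8/5⌉ = 2 shifts, so k ≥ 2.
k = 2 works: Oct 3→Pham, Oct 4→Pham, Oct 5→Cho, Oct 6→Costa, Oct 7→Tran, Oct 8→Costa, Oct 9→Cho+Tran.
Loads: Pham 2, Costa 2, Cho 2, Tran 2, Beaumont 0 — all ≤ 2.

2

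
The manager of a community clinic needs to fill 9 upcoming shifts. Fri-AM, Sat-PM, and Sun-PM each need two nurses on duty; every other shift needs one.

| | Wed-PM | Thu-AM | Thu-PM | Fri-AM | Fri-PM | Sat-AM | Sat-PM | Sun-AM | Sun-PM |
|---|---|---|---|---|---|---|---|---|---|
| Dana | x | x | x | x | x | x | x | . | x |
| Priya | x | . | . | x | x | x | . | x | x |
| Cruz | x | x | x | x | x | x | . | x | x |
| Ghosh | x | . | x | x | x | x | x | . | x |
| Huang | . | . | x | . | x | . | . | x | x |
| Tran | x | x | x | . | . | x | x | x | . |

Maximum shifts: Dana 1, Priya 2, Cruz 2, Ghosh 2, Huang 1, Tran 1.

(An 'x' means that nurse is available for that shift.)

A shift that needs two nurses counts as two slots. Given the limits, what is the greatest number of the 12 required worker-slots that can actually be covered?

Total capacity across all nurses is 1+2+2+2+1+1 = 9, and 12 slots are needed, so at most 9 can be filled.
An assignment achieving 9: Wed-PM→Cruz, Thu-AM→Dana, Thu-PM→Ghosh, Fri-AM→Priya+Cruz, Fri-PM→Huang, Sat-PM→Ghosh+Tran, Sun-AM→Priya.
Loads: Dana 1/1, Priya 2/2, Cruz 2/2, Ghosh 2/2, Huang 1/1, Tran 1/1.

9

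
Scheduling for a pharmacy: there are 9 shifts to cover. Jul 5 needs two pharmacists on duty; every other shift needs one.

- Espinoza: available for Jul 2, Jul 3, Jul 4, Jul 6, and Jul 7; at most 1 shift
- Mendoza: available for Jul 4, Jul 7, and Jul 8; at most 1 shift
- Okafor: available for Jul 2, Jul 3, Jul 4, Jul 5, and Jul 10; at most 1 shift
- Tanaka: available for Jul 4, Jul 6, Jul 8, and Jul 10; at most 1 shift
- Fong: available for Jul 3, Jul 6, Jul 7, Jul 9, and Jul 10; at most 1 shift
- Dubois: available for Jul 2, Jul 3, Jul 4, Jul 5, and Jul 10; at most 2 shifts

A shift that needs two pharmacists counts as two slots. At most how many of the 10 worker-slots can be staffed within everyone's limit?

7

Total capacity across all pharmacists is 1+1+1+1+1+2 = 7, and 10 slots are needed, so at most 7 can be filled.
An assignment achieving 7: Jul 2→Espinoza, Jul 3→Dubois, Jul 5→Okafor+Dubois, Jul 6→Tanaka, Jul 8→Mendoza, Jul 9→Fong.
Loads: Espinoza 1/1, Mendoza 1/1, Okafor 1/1, Tanaka 1/1, Fong 1/1, Dubois 2/2.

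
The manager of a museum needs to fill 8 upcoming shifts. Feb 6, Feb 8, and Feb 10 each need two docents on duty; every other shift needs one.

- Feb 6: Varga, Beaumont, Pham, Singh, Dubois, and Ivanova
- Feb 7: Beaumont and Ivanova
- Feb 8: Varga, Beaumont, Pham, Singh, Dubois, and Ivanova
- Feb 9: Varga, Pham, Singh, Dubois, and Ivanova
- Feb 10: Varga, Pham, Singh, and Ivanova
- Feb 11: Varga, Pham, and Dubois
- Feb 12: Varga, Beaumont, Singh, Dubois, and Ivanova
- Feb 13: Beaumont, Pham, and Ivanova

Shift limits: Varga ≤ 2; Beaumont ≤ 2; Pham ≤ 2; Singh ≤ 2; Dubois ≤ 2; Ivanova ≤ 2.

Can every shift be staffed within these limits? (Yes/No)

Yes

One valid schedule: Feb 6→Pham+Dubois, Feb 7→Beaumont, Feb 8→Dubois+Ivanova, Feb 9→Varga, Feb 10→Pham+Singh, Feb 11→Varga, Feb 12→Singh, Feb 13→Beaumont.
Loads: Varga 2/2, Beaumont 2/2, Pham 2/2, Singh 2/2, Dubois 2/2, Ivanova 1/2 — all within limits.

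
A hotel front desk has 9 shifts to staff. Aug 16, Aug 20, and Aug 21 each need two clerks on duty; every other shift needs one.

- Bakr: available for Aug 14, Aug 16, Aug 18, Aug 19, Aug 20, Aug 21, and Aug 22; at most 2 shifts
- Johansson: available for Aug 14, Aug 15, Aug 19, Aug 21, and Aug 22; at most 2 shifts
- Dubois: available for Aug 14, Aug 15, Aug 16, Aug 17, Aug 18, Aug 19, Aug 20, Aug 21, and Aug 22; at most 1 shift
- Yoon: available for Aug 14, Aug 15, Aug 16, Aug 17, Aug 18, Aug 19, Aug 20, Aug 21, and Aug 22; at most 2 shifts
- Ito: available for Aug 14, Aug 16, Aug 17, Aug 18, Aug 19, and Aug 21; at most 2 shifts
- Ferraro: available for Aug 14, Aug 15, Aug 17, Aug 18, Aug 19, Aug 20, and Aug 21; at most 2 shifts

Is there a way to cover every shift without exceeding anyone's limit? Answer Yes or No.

Total capacity is 2+2+1+2+2+2 = 11 but 12 worker-slots are needed — infeasible.

No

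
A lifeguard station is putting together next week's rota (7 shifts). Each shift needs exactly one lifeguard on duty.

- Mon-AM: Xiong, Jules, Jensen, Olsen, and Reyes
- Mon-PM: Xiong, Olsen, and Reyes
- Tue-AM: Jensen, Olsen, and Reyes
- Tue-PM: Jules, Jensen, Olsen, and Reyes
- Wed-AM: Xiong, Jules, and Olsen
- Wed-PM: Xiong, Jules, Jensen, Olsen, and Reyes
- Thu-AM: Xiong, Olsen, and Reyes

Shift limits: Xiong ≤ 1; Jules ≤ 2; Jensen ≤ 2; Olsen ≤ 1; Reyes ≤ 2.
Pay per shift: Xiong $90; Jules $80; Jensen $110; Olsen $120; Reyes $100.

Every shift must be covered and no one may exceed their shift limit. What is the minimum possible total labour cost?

Picking the cheapest available lifeguard for each shift independently would cost $600, but that ignores the shift limits.
An optimal schedule: Mon-AM→Jensen, Mon-PM→Xiong, Tue-AM→Reyes, Tue-PM→Jules, Wed-AM→Jules, Wed-PM→Jensen, Thu-AM→Reyes.
Total: 110 + 90 + 100 + 80 + 80 + 110 + 100 = $670.

$670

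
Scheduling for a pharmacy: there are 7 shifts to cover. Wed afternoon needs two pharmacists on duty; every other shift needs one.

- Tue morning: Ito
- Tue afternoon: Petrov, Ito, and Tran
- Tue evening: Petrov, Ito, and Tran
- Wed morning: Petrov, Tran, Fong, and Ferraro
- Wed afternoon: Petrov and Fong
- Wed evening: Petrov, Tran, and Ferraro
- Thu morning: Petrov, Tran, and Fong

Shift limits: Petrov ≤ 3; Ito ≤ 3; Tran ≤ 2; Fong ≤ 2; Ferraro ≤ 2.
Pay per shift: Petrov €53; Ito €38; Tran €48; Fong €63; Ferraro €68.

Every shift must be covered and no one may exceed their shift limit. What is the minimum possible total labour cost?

Tue morning can only be covered by Ito, so that assignment is forced.
Wed afternoon can only be covered by Petrov and Fong, so that assignment is forced.
Picking the cheapest available pharmacist for each shift independently would cost €374, but that ignores the shift limits.
An optimal schedule: Tue morning→Ito, Tue afternoon→Ito, Tue evening→Ito, Wed morning→Petrov, Wed afternoon→Petrov+Fong, Wed evening→Tran, Thu morning→Tran.
Total: 38 + 38 + 38 + 53 + 53 + 63 + 48 + 48 = €379.

€379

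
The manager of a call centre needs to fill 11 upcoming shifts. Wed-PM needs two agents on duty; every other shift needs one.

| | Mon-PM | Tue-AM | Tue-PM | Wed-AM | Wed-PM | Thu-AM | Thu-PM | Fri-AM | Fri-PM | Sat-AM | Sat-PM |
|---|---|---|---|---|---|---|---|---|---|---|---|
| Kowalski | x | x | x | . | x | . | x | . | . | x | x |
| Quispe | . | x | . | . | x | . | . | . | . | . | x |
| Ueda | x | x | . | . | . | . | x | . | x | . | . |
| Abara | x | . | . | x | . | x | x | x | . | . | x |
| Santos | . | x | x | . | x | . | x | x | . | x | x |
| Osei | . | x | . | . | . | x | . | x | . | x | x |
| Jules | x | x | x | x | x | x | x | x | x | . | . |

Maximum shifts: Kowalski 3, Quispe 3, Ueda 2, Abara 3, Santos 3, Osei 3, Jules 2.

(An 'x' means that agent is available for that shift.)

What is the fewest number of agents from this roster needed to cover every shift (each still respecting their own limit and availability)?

5

12 slots to fill and no one can take more than 3, so at least ⌈12/3⌉ = 4 agents are needed.
No set of 4 agents can cover every shift (each such set leaves at least one shift with no one available or exceeds a cap).
Kowalski, Quispe, Ueda, Abara, and Santos alone can cover everything: Mon-PM→Kowalski, Tue-AM→Quispe, Tue-PM→Kowalski, Wed-AM→Abara, Wed-PM→Quispe+Santos, Thu-AM→Abara, Thu-PM→Ueda, Fri-AM→Abara, Fri-PM→Ueda, Sat-AM→Kowalski, Sat-PM→Quispe.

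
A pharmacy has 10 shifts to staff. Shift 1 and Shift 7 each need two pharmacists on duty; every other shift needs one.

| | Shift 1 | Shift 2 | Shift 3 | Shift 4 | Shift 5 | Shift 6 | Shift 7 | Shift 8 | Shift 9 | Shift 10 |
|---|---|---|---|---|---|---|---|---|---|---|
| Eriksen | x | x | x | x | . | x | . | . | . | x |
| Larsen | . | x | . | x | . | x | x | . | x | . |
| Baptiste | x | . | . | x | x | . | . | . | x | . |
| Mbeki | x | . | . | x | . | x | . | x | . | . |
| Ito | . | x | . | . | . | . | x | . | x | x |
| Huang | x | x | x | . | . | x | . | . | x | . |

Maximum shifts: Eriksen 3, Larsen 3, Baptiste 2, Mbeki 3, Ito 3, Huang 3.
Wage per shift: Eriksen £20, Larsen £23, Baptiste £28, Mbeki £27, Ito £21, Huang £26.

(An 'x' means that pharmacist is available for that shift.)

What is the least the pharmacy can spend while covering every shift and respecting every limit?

Shift 5 can only be covered by Baptiste, so that assignment is forced.
Shift 7 can only be covered by Larsen and Ito, so that assignment is forced.
Shift 8 can only be covered by Mbeki, so that assignment is forced.
Picking the cheapest available pharmacist for each shift independently would cost £266, but that ignores the shift limits.
An optimal schedule: Shift 1→Eriksen+Huang, Shift 2→Ito, Shift 3→Eriksen, Shift 4→Larsen, Shift 5→Baptiste, Shift 6→Larsen, Shift 7→Ito+Larsen, Shift 8→Mbeki, Shift 9→Ito, Shift 10→Eriksen.
Total: 20 + 26 + 21 + 20 + 23 + 28 + 23 + 21 + 23 + 27 + 21 + 20 = £273.

£273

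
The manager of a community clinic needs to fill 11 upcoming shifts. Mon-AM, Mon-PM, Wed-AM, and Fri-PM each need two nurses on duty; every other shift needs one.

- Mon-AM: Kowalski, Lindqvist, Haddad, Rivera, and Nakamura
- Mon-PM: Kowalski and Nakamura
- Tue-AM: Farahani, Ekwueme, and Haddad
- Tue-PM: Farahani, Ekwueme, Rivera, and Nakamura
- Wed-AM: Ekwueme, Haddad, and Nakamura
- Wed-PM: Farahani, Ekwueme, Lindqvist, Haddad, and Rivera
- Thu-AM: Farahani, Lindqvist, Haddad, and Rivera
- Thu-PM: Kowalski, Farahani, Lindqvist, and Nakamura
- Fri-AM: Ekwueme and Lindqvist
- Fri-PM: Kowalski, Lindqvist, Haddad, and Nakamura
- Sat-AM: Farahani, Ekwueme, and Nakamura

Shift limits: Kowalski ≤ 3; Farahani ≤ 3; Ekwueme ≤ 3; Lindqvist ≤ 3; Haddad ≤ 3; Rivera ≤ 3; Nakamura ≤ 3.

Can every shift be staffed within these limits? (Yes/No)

Mon-PM can only be covered by Kowalski and Nakamura, so that assignment is forced.
One valid schedule: Mon-AM→Lindqvist+Haddad, Mon-PM→Kowalski+Nakamura, Tue-AM→Farahani, Tue-PM→Farahani, Wed-AM→Ekwueme+Haddad, Wed-PM→Ekwueme, Thu-AM→Lindqvist, Thu-PM→Kowalski, Fri-AM→Ekwueme, Fri-PM→Kowalski+Lindqvist, Sat-AM→Farahani.
Loads: Kowalski 3/3, Farahani 3/3, Ekwueme 3/3, Lindqvist 3/3, Haddad 2/3, Rivera 0/3, Nakamura 1/3 — all within limits.

Yes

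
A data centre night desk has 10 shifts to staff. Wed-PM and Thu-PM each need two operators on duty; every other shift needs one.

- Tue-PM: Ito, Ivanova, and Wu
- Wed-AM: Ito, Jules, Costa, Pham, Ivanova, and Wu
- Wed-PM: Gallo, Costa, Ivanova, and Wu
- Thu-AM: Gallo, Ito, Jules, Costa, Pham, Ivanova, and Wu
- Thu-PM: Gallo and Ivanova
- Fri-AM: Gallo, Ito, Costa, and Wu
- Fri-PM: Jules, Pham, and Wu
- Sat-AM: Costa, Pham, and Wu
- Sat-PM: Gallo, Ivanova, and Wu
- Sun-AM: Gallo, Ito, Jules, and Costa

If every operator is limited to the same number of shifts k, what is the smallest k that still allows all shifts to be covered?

2

With 7 operators and 12 worker-slots to fill, someone must work at least ⌈12/7⌉ = 2 shifts, so k ≥ 2.
k = 2 works: Tue-PM→Ito, Wed-AM→Costa, Wed-PM→Ivanova+Wu, Thu-AM→Pham, Thu-PM→Gallo+Ivanova, Fri-AM→Ito, Fri-PM→Jules, Sat-AM→Costa, Sat-PM→Gallo, Sun-AM→Jules.
Loads: Gallo 2, Ito 2, Jules 2, Costa 2, Pham 1, Ivanova 2, Wu 1 — all ≤ 2.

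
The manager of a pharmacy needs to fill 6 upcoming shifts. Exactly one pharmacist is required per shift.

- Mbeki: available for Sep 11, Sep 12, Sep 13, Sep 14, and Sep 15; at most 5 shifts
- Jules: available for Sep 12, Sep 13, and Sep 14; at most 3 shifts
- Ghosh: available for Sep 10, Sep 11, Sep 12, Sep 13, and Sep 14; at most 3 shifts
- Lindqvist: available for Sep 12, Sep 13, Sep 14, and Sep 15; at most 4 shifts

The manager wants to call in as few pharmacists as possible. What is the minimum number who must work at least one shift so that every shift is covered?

2

6 slots to fill and no one can take more than 5, so at least ⌈6/5⌉ = 2 pharmacists are needed.
Mbeki and Ghosh alone can cover everything: Sep 10→Ghosh, Sep 11→Mbeki, Sep 12→Mbeki, Sep 13→Mbeki, Sep 14→Mbeki, Sep 15→Mbeki.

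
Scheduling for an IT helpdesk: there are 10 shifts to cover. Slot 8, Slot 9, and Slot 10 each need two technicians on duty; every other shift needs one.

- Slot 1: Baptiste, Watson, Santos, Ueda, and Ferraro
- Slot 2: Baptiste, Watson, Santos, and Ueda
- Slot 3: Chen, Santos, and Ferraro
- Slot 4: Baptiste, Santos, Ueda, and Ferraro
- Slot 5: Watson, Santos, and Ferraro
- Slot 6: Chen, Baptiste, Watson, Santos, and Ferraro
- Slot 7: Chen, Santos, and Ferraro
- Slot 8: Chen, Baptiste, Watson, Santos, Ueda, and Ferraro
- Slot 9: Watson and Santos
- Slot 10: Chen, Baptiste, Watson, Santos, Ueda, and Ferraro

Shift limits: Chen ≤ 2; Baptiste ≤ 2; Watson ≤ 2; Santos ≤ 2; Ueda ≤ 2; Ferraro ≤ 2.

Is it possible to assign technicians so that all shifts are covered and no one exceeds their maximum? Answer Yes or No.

No

Total capacity is 2+2+2+2+2+2 = 12 but 13 worker-slots are needed — infeasible.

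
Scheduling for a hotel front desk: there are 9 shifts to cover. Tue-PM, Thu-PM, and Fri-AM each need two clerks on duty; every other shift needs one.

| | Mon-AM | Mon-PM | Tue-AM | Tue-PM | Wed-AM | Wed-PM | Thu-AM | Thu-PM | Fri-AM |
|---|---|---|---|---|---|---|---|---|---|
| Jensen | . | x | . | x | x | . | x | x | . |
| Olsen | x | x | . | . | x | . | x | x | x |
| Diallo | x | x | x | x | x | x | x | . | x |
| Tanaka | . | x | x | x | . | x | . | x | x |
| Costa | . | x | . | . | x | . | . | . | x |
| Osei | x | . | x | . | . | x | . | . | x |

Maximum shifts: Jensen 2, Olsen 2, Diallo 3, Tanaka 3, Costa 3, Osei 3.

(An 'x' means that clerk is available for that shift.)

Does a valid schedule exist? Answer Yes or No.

Yes

One valid schedule: Mon-AM→Olsen, Mon-PM→Tanaka, Tue-AM→Diallo, Tue-PM→Jensen+Diallo, Wed-AM→Costa, Wed-PM→Diallo, Thu-AM→Jensen, Thu-PM→Olsen+Tanaka, Fri-AM→Tanaka+Costa.
Loads: Jensen 2/2, Olsen 2/2, Diallo 3/3, Tanaka 3/3, Costa 2/3, Osei 0/3 — all within limits.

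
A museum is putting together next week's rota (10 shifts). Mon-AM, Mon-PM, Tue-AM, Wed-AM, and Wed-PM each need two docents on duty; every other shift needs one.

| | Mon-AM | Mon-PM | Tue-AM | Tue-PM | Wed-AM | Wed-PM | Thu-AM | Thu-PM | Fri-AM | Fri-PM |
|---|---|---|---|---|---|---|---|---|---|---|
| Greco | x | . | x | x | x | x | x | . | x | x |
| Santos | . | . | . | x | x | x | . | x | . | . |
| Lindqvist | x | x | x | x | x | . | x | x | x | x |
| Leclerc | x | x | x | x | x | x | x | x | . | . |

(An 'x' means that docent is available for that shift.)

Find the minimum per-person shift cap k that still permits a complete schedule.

4

With 4 docents and 15 worker-slots to fill, someone must work at least ⌈15/4⌉ = 4 shifts, so k ≥ 4.
k = 4 works: Mon-AM→Greco+Lindqvist, Mon-PM→Lindqvist+Leclerc, Tue-AM→Greco+Lindqvist, Tue-PM→Santos, Wed-AM→Santos+Leclerc, Wed-PM→Santos+Leclerc, Thu-AM→Lindqvist, Thu-PM→Santos, Fri-AM→Greco, Fri-PM→Greco.
Loads: Greco 4, Santos 4, Lindqvist 4, Leclerc 3 — all ≤ 4.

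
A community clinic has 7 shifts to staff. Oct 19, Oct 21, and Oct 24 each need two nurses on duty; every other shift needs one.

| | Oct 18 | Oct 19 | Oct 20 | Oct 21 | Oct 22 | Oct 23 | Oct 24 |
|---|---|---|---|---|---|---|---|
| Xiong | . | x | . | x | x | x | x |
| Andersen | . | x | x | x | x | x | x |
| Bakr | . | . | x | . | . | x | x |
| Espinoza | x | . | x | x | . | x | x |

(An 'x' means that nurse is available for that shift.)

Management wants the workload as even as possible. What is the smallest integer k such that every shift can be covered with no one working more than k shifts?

3

With 4 nurses and 10 worker-slots to fill, someone must work at least ⌈10/4⌉ = 3 shifts, so k ≥ 3.
k = 3 works: Oct 18→Espinoza, Oct 19→Xiong+Andersen, Oct 20→Andersen, Oct 21→Xiong+Andersen, Oct 22→Xiong, Oct 23→Bakr, Oct 24→Bakr+Espinoza.
Loads: Xiong 3, Andersen 3, Bakr 2, Espinoza 2 — all ≤ 3.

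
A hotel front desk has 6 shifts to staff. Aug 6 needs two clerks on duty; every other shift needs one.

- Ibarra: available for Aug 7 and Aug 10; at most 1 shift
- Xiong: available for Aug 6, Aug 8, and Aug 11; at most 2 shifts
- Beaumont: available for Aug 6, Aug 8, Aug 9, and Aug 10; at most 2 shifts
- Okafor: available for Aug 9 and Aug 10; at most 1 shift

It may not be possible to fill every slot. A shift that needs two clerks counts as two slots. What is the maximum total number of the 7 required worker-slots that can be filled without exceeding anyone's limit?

Total capacity across all clerks is 1+2+2+1 = 6, and 7 slots are needed, so at most 6 can be filled.
An assignment achieving 6: Aug 6→Xiong+Beaumont, Aug 7→Ibarra, Aug 8→Beaumont, Aug 9→Okafor, Aug 11→Xiong.
Loads: Ibarra 1/1, Xiong 2/2, Beaumont 2/2, Okafor 1/1.

6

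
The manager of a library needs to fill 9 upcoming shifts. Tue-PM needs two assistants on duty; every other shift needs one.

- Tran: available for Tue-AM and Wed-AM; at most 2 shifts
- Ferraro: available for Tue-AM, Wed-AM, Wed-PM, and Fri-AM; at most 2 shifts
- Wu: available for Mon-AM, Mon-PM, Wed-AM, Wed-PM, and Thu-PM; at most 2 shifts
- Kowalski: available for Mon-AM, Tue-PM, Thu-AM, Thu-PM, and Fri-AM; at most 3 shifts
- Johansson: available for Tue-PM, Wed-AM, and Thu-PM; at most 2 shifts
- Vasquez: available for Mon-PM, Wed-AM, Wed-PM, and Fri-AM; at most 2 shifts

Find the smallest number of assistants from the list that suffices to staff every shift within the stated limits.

5

10 slots to fill and no one can take more than 3, so at least ⌈10/3⌉ = 4 assistants are needed.
Any 4 assistants together have capacity at most 3+2+2+2 = 9 < 10 slots, so 4 can never suffice.
Tran, Ferraro, Wu, Kowalski, and Johansson alone can cover everything: Mon-AM→Wu, Mon-PM→Wu, Tue-AM→Tran, Tue-PM→Kowalski+Johansson, Wed-AM→Tran, Wed-PM→Ferraro, Thu-AM→Kowalski, Thu-PM→Kowalski, Fri-AM→Ferraro.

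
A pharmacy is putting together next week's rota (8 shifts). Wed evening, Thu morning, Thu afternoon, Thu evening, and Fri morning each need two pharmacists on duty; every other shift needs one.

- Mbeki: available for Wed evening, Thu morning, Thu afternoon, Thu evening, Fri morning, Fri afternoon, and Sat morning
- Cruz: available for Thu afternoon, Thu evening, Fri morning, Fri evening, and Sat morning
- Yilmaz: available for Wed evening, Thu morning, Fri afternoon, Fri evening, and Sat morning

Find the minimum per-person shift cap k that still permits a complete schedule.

5

With 3 pharmacists and 13 worker-slots to fill, someone must work at least ⌈13/3⌉ = 5 shifts, so k ≥ 5.
k = 5 works: Wed evening→Mbeki+Yilmaz, Thu morning→Mbeki+Yilmaz, Thu afternoon→Mbeki+Cruz, Thu evening→Mbeki+Cruz, Fri morning→Mbeki+Cruz, Fri afternoon→Yilmaz, Fri evening→Cruz, Sat morning→Cruz.
Loads: Mbeki 5, Cruz 5, Yilmaz 3 — all ≤ 5.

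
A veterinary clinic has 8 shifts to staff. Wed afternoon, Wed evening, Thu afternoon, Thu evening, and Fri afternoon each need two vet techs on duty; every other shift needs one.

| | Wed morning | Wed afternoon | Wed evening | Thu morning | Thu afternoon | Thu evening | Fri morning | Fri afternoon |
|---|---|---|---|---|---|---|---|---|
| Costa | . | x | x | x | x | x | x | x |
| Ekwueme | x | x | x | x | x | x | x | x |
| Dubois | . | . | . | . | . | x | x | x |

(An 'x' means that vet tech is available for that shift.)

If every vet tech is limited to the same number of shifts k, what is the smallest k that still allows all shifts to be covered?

5

With 3 vet techs and 13 worker-slots to fill, someone must work at least ⌈13/3⌉ = 5 shifts, so k ≥ 5.
k = 5 works: Wed morning→Ekwueme, Wed afternoon→Costa+Ekwueme, Wed evening→Costa+Ekwueme, Thu morning→Costa, Thu afternoon→Costa+Ekwueme, Thu evening→Costa+Dubois, Fri morning→Dubois, Fri afternoon→Ekwueme+Dubois.
Loads: Costa 5, Ekwueme 5, Dubois 3 — all ≤ 5.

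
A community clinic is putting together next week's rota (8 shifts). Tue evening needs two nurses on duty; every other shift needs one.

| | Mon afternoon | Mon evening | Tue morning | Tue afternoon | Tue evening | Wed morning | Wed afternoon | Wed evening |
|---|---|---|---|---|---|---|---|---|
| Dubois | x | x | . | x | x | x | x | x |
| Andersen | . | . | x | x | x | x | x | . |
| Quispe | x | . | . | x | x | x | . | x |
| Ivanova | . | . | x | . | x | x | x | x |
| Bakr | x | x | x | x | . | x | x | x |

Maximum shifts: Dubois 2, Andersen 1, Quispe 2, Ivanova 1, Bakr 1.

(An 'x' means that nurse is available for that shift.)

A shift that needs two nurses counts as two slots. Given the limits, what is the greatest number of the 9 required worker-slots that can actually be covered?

Total capacity across all nurses is 2+1+2+1+1 = 7, and 9 slots are needed, so at most 7 can be filled.
An assignment achieving 7: Mon afternoon→Dubois, Mon evening→Dubois, Tue morning→Andersen, Tue afternoon→Quispe, Tue evening→Quispe+Ivanova, Wed afternoon→Bakr.
Loads: Dubois 2/2, Andersen 1/1, Quispe 2/2, Ivanova 1/1, Bakr 1/1.

7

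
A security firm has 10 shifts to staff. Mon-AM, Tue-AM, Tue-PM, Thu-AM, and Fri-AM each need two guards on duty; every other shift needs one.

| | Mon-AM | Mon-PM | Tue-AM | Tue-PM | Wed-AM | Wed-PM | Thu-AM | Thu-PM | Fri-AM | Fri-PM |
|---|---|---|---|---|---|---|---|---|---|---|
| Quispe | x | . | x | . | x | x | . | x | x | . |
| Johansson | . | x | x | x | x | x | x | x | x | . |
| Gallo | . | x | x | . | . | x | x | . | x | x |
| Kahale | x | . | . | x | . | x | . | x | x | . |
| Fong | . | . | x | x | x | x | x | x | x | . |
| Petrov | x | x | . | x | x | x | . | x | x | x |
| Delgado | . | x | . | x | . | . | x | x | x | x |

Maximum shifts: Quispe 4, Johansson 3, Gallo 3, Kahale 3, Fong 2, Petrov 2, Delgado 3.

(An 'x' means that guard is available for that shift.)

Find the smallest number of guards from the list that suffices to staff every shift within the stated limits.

5

15 slots to fill and no one can take more than 4, so at least ⌈15/4⌉ = 4 guards are needed.
Any 4 guards together have capacity at most 4+3+3+3 = 13 < 15 slots, so 4 can never suffice.
Quispe, Johansson, Gallo, Kahale, and Fong alone can cover everything: Mon-AM→Quispe+Kahale, Mon-PM→Johansson, Tue-AM→Gallo+Fong, Tue-PM→Johansson+Kahale, Wed-AM→Quispe, Wed-PM→Quispe, Thu-AM→Johansson+Gallo, Thu-PM→Quispe, Fri-AM→Kahale+Fong, Fri-PM→Gallo.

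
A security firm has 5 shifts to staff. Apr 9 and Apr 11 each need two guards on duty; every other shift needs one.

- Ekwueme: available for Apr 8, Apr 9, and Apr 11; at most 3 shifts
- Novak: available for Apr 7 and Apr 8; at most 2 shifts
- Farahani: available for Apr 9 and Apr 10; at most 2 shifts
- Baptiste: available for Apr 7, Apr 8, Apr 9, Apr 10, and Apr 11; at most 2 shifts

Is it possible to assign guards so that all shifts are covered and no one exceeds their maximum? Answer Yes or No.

Apr 11 can only be covered by Ekwueme and Baptiste, so that assignment is forced.
One valid schedule: Apr 7→Novak, Apr 8→Ekwueme, Apr 9→Ekwueme+Farahani, Apr 10→Farahani, Apr 11→Ekwueme+Baptiste.
Loads: Ekwueme 3/3, Novak 1/2, Farahani 2/2, Baptiste 1/2 — all within limits.

Yes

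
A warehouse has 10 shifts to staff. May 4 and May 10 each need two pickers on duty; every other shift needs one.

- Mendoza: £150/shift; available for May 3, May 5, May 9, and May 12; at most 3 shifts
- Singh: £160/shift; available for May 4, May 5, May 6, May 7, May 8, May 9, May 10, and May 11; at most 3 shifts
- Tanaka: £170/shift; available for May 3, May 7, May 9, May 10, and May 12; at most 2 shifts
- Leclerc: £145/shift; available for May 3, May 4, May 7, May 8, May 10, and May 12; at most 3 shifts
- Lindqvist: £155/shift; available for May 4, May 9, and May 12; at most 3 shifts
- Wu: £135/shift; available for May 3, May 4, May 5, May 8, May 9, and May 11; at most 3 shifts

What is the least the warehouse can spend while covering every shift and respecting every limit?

May 6 can only be covered by Singh, so that assignment is forced.
Picking the cheapest available picker for each shift independently would cost £1710, but that ignores the shift limits.
An optimal schedule: May 3→Mendoza, May 4→Leclerc+Lindqvist, May 5→Wu, May 6→Singh, May 7→Leclerc, May 8→Wu, May 9→Mendoza, May 10→Leclerc+Singh, May 11→Wu, May 12→Mendoza.
Total: 150 + 145 + 155 + 135 + 160 + 145 + 135 + 150 + 145 + 160 + 135 + 150 = £1765.

£1765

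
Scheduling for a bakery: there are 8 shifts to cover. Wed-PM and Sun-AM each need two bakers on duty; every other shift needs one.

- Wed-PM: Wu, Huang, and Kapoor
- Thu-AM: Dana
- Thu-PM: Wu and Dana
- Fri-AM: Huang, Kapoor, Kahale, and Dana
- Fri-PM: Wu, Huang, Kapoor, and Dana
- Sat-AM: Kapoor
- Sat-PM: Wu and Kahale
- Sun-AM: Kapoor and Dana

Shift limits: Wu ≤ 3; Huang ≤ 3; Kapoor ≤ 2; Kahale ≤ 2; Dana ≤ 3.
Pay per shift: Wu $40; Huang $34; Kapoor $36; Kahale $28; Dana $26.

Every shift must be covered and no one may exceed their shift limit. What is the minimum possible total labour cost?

$314

Thu-AM can only be covered by Dana, so that assignment is forced.
Sat-AM can only be covered by Kapoor, so that assignment is forced.
Sun-AM can only be covered by Kapoor and Dana, so that assignment is forced.
Picking the cheapest available baker for each shift independently would cost $300, but that ignores the shift limits.
An optimal schedule: Wed-PM→Huang+Wu, Thu-AM→Dana, Thu-PM→Dana, Fri-AM→Kahale, Fri-PM→Huang, Sat-AM→Kapoor, Sat-PM→Kahale, Sun-AM→Dana+Kapoor.
Total: 34 + 40 + 26 + 26 + 28 + 34 + 36 + 28 + 26 + 36 = $314.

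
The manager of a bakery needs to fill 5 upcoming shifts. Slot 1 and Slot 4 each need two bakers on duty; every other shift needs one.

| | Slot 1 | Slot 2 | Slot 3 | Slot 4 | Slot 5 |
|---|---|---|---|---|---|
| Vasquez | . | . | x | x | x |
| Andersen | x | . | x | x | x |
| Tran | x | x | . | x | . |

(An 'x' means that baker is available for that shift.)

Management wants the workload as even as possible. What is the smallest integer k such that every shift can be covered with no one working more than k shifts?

3

With 3 bakers and 7 worker-slots to fill, someone must work at least ⌈7/3⌉ = 3 shifts, so k ≥ 3.
k = 3 works: Slot 1→Andersen+Tran, Slot 2→Tran, Slot 3→Vasquez, Slot 4→Vasquez+Andersen, Slot 5→Vasquez.
Loads: Vasquez 3, Andersen 2, Tran 2 — all ≤ 3.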